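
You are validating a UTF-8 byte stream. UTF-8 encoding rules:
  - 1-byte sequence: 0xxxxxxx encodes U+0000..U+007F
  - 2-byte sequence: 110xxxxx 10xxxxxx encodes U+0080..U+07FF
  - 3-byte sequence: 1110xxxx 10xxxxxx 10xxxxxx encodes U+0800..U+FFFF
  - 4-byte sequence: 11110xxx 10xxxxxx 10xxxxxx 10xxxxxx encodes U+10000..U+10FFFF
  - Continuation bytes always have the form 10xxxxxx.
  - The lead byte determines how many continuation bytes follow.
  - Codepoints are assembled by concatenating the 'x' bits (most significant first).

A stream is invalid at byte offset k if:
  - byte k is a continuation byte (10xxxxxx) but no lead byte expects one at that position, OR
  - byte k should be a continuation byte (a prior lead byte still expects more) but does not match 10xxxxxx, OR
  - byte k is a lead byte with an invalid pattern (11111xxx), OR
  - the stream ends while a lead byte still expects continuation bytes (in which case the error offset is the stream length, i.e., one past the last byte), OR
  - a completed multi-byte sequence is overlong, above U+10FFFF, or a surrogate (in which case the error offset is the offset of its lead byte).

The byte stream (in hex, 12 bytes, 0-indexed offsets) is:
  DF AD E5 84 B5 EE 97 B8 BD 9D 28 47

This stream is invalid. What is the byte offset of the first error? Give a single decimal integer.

Answer: 8

Derivation:
Byte[0]=DF: 2-byte lead, need 1 cont bytes. acc=0x1F
Byte[1]=AD: continuation. acc=(acc<<6)|0x2D=0x7ED
Completed: cp=U+07ED (starts at byte 0)
Byte[2]=E5: 3-byte lead, need 2 cont bytes. acc=0x5
Byte[3]=84: continuation. acc=(acc<<6)|0x04=0x144
Byte[4]=B5: continuation. acc=(acc<<6)|0x35=0x5135
Completed: cp=U+5135 (starts at byte 2)
Byte[5]=EE: 3-byte lead, need 2 cont bytes. acc=0xE
Byte[6]=97: continuation. acc=(acc<<6)|0x17=0x397
Byte[7]=B8: continuation. acc=(acc<<6)|0x38=0xE5F8
Completed: cp=U+E5F8 (starts at byte 5)
Byte[8]=BD: INVALID lead byte (not 0xxx/110x/1110/11110)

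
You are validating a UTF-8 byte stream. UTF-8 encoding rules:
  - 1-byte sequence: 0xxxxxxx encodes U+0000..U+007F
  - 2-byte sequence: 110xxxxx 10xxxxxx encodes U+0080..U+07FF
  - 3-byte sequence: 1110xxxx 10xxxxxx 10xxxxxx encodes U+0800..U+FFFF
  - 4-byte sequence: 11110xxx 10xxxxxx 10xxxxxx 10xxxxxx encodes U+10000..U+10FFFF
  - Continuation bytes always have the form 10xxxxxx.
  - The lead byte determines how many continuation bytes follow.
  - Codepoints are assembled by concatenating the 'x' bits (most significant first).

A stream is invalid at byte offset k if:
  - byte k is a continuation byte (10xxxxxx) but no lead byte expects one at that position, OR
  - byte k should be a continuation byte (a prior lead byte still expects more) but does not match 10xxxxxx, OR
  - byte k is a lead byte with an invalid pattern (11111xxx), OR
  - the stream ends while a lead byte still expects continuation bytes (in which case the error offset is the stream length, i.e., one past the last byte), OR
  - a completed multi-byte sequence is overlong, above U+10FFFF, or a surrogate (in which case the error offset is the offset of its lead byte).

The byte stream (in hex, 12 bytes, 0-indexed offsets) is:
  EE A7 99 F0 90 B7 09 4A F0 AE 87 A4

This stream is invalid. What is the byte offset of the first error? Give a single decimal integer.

Byte[0]=EE: 3-byte lead, need 2 cont bytes. acc=0xE
Byte[1]=A7: continuation. acc=(acc<<6)|0x27=0x3A7
Byte[2]=99: continuation. acc=(acc<<6)|0x19=0xE9D9
Completed: cp=U+E9D9 (starts at byte 0)
Byte[3]=F0: 4-byte lead, need 3 cont bytes. acc=0x0
Byte[4]=90: continuation. acc=(acc<<6)|0x10=0x10
Byte[5]=B7: continuation. acc=(acc<<6)|0x37=0x437
Byte[6]=09: expected 10xxxxxx continuation. INVALID

Answer: 6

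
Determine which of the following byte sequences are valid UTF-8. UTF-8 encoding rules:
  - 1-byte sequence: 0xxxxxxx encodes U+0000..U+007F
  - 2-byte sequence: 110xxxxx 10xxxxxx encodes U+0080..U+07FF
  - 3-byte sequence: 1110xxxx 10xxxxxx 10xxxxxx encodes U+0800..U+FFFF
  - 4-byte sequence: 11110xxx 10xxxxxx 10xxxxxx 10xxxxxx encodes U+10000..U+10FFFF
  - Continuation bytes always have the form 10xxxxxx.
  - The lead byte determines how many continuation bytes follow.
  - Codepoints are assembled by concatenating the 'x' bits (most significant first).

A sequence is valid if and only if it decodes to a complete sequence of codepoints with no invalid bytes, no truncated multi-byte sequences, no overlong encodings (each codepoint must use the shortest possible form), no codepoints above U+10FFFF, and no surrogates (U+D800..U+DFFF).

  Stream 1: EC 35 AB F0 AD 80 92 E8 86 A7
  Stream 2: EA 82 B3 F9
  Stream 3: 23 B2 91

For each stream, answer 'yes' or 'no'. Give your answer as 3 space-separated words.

Answer: no no no

Derivation:
Stream 1: error at byte offset 1. INVALID
Stream 2: error at byte offset 3. INVALID
Stream 3: error at byte offset 1. INVALID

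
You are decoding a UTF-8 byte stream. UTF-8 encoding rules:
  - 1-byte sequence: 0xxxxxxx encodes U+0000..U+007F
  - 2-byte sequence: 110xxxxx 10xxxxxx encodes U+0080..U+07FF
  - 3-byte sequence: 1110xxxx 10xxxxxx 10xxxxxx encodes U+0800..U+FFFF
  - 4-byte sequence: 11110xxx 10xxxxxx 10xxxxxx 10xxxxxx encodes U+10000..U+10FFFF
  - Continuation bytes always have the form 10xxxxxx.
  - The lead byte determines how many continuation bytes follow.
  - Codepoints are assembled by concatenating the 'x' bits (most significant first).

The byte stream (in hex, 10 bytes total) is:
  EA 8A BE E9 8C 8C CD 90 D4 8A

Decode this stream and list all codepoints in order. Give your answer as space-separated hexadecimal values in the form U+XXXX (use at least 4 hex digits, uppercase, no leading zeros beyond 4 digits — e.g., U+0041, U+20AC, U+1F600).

Answer: U+A2BE U+930C U+0350 U+050A

Derivation:
Byte[0]=EA: 3-byte lead, need 2 cont bytes. acc=0xA
Byte[1]=8A: continuation. acc=(acc<<6)|0x0A=0x28A
Byte[2]=BE: continuation. acc=(acc<<6)|0x3E=0xA2BE
Completed: cp=U+A2BE (starts at byte 0)
Byte[3]=E9: 3-byte lead, need 2 cont bytes. acc=0x9
Byte[4]=8C: continuation. acc=(acc<<6)|0x0C=0x24C
Byte[5]=8C: continuation. acc=(acc<<6)|0x0C=0x930C
Completed: cp=U+930C (starts at byte 3)
Byte[6]=CD: 2-byte lead, need 1 cont bytes. acc=0xD
Byte[7]=90: continuation. acc=(acc<<6)|0x10=0x350
Completed: cp=U+0350 (starts at byte 6)
Byte[8]=D4: 2-byte lead, need 1 cont bytes. acc=0x14
Byte[9]=8A: continuation. acc=(acc<<6)|0x0A=0x50A
Completed: cp=U+050A (starts at byte 8)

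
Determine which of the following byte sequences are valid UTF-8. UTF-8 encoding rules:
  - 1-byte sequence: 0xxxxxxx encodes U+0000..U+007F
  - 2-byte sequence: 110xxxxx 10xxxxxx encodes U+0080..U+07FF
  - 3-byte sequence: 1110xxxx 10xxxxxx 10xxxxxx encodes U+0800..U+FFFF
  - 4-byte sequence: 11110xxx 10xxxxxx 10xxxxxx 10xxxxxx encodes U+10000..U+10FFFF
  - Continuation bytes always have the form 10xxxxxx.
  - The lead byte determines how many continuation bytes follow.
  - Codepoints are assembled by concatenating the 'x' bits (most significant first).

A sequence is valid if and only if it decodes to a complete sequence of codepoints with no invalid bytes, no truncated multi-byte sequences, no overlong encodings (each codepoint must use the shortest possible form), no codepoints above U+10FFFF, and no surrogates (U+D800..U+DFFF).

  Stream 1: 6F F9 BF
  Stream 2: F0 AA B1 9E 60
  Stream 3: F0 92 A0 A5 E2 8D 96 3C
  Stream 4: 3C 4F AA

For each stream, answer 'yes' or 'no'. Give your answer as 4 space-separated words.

Stream 1: error at byte offset 1. INVALID
Stream 2: decodes cleanly. VALID
Stream 3: decodes cleanly. VALID
Stream 4: error at byte offset 2. INVALID

Answer: no yes yes no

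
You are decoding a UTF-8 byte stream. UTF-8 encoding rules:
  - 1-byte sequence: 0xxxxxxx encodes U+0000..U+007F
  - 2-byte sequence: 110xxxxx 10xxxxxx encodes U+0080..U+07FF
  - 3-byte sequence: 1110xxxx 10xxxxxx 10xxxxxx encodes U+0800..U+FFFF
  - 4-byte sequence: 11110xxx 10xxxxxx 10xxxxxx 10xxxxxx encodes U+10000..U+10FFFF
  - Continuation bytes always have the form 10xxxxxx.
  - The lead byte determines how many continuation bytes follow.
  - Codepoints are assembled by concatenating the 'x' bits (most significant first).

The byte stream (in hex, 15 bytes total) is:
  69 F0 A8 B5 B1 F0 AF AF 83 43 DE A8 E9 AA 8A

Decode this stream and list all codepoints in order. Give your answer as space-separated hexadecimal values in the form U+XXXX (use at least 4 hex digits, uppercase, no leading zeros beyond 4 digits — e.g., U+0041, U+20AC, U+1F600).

Answer: U+0069 U+28D71 U+2FBC3 U+0043 U+07A8 U+9A8A

Derivation:
Byte[0]=69: 1-byte ASCII. cp=U+0069
Byte[1]=F0: 4-byte lead, need 3 cont bytes. acc=0x0
Byte[2]=A8: continuation. acc=(acc<<6)|0x28=0x28
Byte[3]=B5: continuation. acc=(acc<<6)|0x35=0xA35
Byte[4]=B1: continuation. acc=(acc<<6)|0x31=0x28D71
Completed: cp=U+28D71 (starts at byte 1)
Byte[5]=F0: 4-byte lead, need 3 cont bytes. acc=0x0
Byte[6]=AF: continuation. acc=(acc<<6)|0x2F=0x2F
Byte[7]=AF: continuation. acc=(acc<<6)|0x2F=0xBEF
Byte[8]=83: continuation. acc=(acc<<6)|0x03=0x2FBC3
Completed: cp=U+2FBC3 (starts at byte 5)
Byte[9]=43: 1-byte ASCII. cp=U+0043
Byte[10]=DE: 2-byte lead, need 1 cont bytes. acc=0x1E
Byte[11]=A8: continuation. acc=(acc<<6)|0x28=0x7A8
Completed: cp=U+07A8 (starts at byte 10)
Byte[12]=E9: 3-byte lead, need 2 cont bytes. acc=0x9
Byte[13]=AA: continuation. acc=(acc<<6)|0x2A=0x26A
Byte[14]=8A: continuation. acc=(acc<<6)|0x0A=0x9A8A
Completed: cp=U+9A8A (starts at byte 12)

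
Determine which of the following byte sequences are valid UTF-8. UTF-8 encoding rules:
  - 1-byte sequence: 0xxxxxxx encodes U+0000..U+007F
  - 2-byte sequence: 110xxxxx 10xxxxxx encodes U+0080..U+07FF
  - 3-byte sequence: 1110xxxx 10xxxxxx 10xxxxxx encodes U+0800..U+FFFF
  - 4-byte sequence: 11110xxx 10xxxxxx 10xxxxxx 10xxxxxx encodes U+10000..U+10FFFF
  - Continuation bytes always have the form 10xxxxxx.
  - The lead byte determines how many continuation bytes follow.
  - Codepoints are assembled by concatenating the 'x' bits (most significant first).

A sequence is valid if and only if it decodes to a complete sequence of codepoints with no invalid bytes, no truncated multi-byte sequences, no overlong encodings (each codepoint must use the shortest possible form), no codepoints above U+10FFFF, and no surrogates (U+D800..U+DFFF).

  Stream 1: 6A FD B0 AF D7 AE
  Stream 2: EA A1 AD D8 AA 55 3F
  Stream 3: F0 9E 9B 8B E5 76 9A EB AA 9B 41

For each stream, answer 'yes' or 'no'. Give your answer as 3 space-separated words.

Stream 1: error at byte offset 1. INVALID
Stream 2: decodes cleanly. VALID
Stream 3: error at byte offset 5. INVALID

Answer: no yes no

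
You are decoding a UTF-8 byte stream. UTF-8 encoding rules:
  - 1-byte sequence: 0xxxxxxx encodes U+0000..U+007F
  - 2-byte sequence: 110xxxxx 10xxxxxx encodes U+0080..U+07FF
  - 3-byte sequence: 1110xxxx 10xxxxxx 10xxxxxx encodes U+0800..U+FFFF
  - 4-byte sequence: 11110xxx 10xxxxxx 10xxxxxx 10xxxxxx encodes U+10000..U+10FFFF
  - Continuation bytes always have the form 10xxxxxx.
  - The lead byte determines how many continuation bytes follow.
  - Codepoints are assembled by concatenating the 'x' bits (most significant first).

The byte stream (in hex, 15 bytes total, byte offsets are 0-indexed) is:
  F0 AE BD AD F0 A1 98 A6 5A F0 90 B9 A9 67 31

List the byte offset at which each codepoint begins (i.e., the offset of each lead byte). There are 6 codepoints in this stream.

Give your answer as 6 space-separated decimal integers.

Answer: 0 4 8 9 13 14

Derivation:
Byte[0]=F0: 4-byte lead, need 3 cont bytes. acc=0x0
Byte[1]=AE: continuation. acc=(acc<<6)|0x2E=0x2E
Byte[2]=BD: continuation. acc=(acc<<6)|0x3D=0xBBD
Byte[3]=AD: continuation. acc=(acc<<6)|0x2D=0x2EF6D
Completed: cp=U+2EF6D (starts at byte 0)
Byte[4]=F0: 4-byte lead, need 3 cont bytes. acc=0x0
Byte[5]=A1: continuation. acc=(acc<<6)|0x21=0x21
Byte[6]=98: continuation. acc=(acc<<6)|0x18=0x858
Byte[7]=A6: continuation. acc=(acc<<6)|0x26=0x21626
Completed: cp=U+21626 (starts at byte 4)
Byte[8]=5A: 1-byte ASCII. cp=U+005A
Byte[9]=F0: 4-byte lead, need 3 cont bytes. acc=0x0
Byte[10]=90: continuation. acc=(acc<<6)|0x10=0x10
Byte[11]=B9: continuation. acc=(acc<<6)|0x39=0x439
Byte[12]=A9: continuation. acc=(acc<<6)|0x29=0x10E69
Completed: cp=U+10E69 (starts at byte 9)
Byte[13]=67: 1-byte ASCII. cp=U+0067
Byte[14]=31: 1-byte ASCII. cp=U+0031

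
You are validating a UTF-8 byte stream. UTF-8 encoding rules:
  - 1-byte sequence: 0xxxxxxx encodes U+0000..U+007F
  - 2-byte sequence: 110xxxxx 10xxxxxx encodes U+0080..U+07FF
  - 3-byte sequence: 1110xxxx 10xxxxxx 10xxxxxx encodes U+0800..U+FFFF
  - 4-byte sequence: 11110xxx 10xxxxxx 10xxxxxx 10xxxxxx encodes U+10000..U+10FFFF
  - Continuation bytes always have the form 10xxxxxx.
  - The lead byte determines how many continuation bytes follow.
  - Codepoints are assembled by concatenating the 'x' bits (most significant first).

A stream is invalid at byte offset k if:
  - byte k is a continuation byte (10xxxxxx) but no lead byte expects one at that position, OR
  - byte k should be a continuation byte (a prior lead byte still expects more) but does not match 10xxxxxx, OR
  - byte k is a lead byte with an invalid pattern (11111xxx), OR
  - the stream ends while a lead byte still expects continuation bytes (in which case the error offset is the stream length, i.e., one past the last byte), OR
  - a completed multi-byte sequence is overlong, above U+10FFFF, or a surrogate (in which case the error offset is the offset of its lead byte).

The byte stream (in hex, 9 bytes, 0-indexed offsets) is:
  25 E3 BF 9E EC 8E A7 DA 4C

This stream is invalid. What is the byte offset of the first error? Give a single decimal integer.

Byte[0]=25: 1-byte ASCII. cp=U+0025
Byte[1]=E3: 3-byte lead, need 2 cont bytes. acc=0x3
Byte[2]=BF: continuation. acc=(acc<<6)|0x3F=0xFF
Byte[3]=9E: continuation. acc=(acc<<6)|0x1E=0x3FDE
Completed: cp=U+3FDE (starts at byte 1)
Byte[4]=EC: 3-byte lead, need 2 cont bytes. acc=0xC
Byte[5]=8E: continuation. acc=(acc<<6)|0x0E=0x30E
Byte[6]=A7: continuation. acc=(acc<<6)|0x27=0xC3A7
Completed: cp=U+C3A7 (starts at byte 4)
Byte[7]=DA: 2-byte lead, need 1 cont bytes. acc=0x1A
Byte[8]=4C: expected 10xxxxxx continuation. INVALID

Answer: 8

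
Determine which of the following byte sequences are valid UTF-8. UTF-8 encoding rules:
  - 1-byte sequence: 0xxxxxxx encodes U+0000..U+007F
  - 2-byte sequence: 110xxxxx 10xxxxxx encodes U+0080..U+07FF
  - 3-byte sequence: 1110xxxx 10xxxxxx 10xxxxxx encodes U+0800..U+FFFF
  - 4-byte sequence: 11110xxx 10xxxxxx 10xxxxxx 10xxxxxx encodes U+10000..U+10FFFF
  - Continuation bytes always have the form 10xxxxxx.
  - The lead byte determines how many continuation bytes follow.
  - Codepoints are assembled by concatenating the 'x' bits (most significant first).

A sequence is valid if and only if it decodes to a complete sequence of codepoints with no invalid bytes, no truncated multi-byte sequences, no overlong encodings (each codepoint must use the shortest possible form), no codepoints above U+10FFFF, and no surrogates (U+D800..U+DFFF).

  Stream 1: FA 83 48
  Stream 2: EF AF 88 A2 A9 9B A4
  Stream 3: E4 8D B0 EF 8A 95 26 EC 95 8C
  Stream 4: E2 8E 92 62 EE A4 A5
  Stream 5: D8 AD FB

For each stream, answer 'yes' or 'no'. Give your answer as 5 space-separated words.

Stream 1: error at byte offset 0. INVALID
Stream 2: error at byte offset 3. INVALID
Stream 3: decodes cleanly. VALID
Stream 4: decodes cleanly. VALID
Stream 5: error at byte offset 2. INVALID

Answer: no no yes yes no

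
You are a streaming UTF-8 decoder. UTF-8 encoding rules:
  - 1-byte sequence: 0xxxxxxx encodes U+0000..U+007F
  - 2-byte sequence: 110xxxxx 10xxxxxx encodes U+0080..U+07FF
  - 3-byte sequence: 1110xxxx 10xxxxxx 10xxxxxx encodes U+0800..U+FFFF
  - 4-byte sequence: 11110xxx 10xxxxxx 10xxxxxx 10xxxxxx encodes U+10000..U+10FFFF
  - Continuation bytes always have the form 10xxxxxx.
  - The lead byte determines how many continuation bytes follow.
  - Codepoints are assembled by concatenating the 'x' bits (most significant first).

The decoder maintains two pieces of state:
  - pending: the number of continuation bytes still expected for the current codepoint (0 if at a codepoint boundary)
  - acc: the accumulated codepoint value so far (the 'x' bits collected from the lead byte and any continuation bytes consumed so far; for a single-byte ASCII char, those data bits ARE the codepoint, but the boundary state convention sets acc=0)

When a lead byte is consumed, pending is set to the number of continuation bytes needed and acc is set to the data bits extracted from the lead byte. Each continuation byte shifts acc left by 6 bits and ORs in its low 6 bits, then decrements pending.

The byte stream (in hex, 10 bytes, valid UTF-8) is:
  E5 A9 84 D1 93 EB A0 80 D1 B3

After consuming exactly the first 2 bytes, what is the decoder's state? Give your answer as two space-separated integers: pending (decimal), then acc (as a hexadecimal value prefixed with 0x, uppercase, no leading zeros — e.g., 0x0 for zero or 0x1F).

Byte[0]=E5: 3-byte lead. pending=2, acc=0x5
Byte[1]=A9: continuation. acc=(acc<<6)|0x29=0x169, pending=1

Answer: 1 0x169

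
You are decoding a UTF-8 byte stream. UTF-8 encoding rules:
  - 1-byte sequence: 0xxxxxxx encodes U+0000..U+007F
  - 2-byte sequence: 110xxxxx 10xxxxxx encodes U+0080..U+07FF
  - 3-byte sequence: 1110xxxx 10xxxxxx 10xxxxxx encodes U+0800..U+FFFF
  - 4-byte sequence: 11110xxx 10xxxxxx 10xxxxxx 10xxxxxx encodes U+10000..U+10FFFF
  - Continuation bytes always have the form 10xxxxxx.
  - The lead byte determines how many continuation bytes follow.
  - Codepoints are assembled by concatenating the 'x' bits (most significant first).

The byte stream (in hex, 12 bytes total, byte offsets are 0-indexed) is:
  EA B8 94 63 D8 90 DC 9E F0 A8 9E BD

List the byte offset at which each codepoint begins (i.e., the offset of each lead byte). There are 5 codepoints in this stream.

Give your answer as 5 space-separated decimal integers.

Byte[0]=EA: 3-byte lead, need 2 cont bytes. acc=0xA
Byte[1]=B8: continuation. acc=(acc<<6)|0x38=0x2B8
Byte[2]=94: continuation. acc=(acc<<6)|0x14=0xAE14
Completed: cp=U+AE14 (starts at byte 0)
Byte[3]=63: 1-byte ASCII. cp=U+0063
Byte[4]=D8: 2-byte lead, need 1 cont bytes. acc=0x18
Byte[5]=90: continuation. acc=(acc<<6)|0x10=0x610
Completed: cp=U+0610 (starts at byte 4)
Byte[6]=DC: 2-byte lead, need 1 cont bytes. acc=0x1C
Byte[7]=9E: continuation. acc=(acc<<6)|0x1E=0x71E
Completed: cp=U+071E (starts at byte 6)
Byte[8]=F0: 4-byte lead, need 3 cont bytes. acc=0x0
Byte[9]=A8: continuation. acc=(acc<<6)|0x28=0x28
Byte[10]=9E: continuation. acc=(acc<<6)|0x1E=0xA1E
Byte[11]=BD: continuation. acc=(acc<<6)|0x3D=0x287BD
Completed: cp=U+287BD (starts at byte 8)

Answer: 0 3 4 6 8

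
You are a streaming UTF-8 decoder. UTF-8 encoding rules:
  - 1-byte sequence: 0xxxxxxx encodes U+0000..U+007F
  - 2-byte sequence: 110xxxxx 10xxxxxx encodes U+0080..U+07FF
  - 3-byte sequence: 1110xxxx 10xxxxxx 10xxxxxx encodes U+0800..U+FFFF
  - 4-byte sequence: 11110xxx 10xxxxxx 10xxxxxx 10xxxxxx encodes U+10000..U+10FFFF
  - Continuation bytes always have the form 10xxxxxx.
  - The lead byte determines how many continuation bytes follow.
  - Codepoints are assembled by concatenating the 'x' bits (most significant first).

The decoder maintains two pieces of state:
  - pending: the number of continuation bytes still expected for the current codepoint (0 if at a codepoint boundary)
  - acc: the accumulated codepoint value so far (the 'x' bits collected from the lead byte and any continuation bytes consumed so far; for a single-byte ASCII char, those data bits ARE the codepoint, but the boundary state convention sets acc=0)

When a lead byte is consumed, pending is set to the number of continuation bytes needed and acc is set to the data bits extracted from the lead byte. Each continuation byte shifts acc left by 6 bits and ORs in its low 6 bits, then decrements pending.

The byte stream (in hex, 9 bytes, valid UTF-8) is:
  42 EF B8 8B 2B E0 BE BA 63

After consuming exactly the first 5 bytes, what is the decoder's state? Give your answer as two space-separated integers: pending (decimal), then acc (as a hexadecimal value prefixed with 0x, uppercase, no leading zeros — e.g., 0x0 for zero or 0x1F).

Byte[0]=42: 1-byte. pending=0, acc=0x0
Byte[1]=EF: 3-byte lead. pending=2, acc=0xF
Byte[2]=B8: continuation. acc=(acc<<6)|0x38=0x3F8, pending=1
Byte[3]=8B: continuation. acc=(acc<<6)|0x0B=0xFE0B, pending=0
Byte[4]=2B: 1-byte. pending=0, acc=0x0

Answer: 0 0x0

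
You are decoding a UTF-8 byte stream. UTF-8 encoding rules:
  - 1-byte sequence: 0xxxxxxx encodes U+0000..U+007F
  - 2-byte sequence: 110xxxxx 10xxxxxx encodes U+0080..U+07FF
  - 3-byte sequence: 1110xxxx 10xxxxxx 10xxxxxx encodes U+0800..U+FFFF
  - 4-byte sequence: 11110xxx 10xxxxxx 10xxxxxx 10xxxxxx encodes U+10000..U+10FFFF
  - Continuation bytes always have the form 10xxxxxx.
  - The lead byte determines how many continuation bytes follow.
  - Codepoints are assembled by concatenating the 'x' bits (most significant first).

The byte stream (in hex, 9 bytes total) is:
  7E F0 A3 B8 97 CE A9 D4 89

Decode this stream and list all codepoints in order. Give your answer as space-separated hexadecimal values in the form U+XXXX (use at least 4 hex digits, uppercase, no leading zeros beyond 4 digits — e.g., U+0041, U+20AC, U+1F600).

Answer: U+007E U+23E17 U+03A9 U+0509

Derivation:
Byte[0]=7E: 1-byte ASCII. cp=U+007E
Byte[1]=F0: 4-byte lead, need 3 cont bytes. acc=0x0
Byte[2]=A3: continuation. acc=(acc<<6)|0x23=0x23
Byte[3]=B8: continuation. acc=(acc<<6)|0x38=0x8F8
Byte[4]=97: continuation. acc=(acc<<6)|0x17=0x23E17
Completed: cp=U+23E17 (starts at byte 1)
Byte[5]=CE: 2-byte lead, need 1 cont bytes. acc=0xE
Byte[6]=A9: continuation. acc=(acc<<6)|0x29=0x3A9
Completed: cp=U+03A9 (starts at byte 5)
Byte[7]=D4: 2-byte lead, need 1 cont bytes. acc=0x14
Byte[8]=89: continuation. acc=(acc<<6)|0x09=0x509
Completed: cp=U+0509 (starts at byte 7)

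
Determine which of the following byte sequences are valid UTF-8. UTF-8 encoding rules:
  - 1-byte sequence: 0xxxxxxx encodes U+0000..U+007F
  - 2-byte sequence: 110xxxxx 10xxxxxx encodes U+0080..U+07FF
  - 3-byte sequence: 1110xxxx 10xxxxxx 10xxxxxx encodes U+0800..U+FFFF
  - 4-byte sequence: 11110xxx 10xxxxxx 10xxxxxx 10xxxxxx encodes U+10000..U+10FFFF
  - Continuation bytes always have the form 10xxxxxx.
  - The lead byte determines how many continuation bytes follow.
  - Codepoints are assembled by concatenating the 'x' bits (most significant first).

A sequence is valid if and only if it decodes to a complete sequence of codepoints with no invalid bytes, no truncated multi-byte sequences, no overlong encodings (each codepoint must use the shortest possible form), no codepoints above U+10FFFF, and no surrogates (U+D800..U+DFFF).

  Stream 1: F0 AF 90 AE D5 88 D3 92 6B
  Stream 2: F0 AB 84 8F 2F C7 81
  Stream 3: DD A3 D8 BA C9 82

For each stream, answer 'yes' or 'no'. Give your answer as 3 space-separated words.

Answer: yes yes yes

Derivation:
Stream 1: decodes cleanly. VALID
Stream 2: decodes cleanly. VALID
Stream 3: decodes cleanly. VALID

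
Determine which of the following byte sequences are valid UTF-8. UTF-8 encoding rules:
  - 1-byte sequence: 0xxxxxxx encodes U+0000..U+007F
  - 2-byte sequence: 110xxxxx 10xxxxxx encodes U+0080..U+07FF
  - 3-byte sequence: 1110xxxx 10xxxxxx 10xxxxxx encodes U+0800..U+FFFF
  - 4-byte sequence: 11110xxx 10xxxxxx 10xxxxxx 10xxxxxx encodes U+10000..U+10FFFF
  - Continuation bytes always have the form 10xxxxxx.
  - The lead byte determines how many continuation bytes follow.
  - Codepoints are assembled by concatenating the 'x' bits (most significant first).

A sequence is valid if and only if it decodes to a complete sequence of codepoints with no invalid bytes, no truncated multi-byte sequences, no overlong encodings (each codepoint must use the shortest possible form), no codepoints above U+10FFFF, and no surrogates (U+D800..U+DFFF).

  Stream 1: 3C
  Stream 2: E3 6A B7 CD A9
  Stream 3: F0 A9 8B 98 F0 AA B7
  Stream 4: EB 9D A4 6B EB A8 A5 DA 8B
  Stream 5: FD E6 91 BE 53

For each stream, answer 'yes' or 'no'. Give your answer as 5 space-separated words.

Answer: yes no no yes no

Derivation:
Stream 1: decodes cleanly. VALID
Stream 2: error at byte offset 1. INVALID
Stream 3: error at byte offset 7. INVALID
Stream 4: decodes cleanly. VALID
Stream 5: error at byte offset 0. INVALID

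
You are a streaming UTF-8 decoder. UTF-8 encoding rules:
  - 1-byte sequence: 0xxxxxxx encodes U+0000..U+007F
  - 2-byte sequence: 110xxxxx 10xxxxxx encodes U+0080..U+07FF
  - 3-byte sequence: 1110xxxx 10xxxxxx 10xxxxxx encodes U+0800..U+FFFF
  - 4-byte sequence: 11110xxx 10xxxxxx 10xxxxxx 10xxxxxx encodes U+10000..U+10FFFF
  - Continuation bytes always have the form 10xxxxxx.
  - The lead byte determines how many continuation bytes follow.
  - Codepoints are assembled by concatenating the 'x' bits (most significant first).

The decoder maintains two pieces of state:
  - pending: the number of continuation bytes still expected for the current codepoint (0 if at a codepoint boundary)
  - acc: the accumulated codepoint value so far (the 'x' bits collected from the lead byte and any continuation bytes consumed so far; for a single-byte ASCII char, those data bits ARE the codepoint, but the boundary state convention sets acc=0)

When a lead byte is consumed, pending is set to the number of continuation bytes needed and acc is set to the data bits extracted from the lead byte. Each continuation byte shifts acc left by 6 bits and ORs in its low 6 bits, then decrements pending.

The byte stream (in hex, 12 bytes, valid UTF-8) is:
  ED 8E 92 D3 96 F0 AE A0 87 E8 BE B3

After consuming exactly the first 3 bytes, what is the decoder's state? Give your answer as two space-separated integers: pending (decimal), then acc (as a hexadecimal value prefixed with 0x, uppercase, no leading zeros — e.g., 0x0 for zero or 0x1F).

Answer: 0 0xD392

Derivation:
Byte[0]=ED: 3-byte lead. pending=2, acc=0xD
Byte[1]=8E: continuation. acc=(acc<<6)|0x0E=0x34E, pending=1
Byte[2]=92: continuation. acc=(acc<<6)|0x12=0xD392, pending=0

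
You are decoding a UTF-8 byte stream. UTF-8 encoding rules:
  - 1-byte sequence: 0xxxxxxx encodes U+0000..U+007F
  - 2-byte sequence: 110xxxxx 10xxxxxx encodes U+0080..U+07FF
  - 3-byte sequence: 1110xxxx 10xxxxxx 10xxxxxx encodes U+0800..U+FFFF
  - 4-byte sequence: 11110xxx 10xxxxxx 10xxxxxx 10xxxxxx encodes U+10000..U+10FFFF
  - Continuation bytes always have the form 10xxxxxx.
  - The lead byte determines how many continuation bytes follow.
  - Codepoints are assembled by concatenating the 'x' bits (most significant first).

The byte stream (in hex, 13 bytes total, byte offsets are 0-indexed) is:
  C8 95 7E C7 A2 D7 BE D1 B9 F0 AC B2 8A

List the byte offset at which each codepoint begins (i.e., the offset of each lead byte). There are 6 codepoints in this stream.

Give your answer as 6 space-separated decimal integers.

Byte[0]=C8: 2-byte lead, need 1 cont bytes. acc=0x8
Byte[1]=95: continuation. acc=(acc<<6)|0x15=0x215
Completed: cp=U+0215 (starts at byte 0)
Byte[2]=7E: 1-byte ASCII. cp=U+007E
Byte[3]=C7: 2-byte lead, need 1 cont bytes. acc=0x7
Byte[4]=A2: continuation. acc=(acc<<6)|0x22=0x1E2
Completed: cp=U+01E2 (starts at byte 3)
Byte[5]=D7: 2-byte lead, need 1 cont bytes. acc=0x17
Byte[6]=BE: continuation. acc=(acc<<6)|0x3E=0x5FE
Completed: cp=U+05FE (starts at byte 5)
Byte[7]=D1: 2-byte lead, need 1 cont bytes. acc=0x11
Byte[8]=B9: continuation. acc=(acc<<6)|0x39=0x479
Completed: cp=U+0479 (starts at byte 7)
Byte[9]=F0: 4-byte lead, need 3 cont bytes. acc=0x0
Byte[10]=AC: continuation. acc=(acc<<6)|0x2C=0x2C
Byte[11]=B2: continuation. acc=(acc<<6)|0x32=0xB32
Byte[12]=8A: continuation. acc=(acc<<6)|0x0A=0x2CC8A
Completed: cp=U+2CC8A (starts at byte 9)

Answer: 0 2 3 5 7 9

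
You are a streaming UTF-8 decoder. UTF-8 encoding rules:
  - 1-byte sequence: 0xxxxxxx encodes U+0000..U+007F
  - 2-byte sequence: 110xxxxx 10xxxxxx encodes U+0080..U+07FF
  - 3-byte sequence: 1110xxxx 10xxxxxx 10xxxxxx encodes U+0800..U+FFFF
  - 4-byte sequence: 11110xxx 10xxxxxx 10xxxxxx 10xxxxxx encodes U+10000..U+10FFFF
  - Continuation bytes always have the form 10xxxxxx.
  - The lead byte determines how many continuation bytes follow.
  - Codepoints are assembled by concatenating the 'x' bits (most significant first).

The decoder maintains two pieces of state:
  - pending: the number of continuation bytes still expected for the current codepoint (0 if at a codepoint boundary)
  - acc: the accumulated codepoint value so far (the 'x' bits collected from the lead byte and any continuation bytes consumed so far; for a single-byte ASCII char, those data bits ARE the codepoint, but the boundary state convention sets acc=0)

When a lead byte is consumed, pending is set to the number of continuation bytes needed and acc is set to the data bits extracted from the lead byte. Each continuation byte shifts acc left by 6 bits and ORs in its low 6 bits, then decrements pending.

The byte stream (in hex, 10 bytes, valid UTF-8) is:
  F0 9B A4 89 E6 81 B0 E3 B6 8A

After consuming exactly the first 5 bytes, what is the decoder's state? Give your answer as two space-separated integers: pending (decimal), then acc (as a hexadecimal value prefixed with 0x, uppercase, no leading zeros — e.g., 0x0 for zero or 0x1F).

Byte[0]=F0: 4-byte lead. pending=3, acc=0x0
Byte[1]=9B: continuation. acc=(acc<<6)|0x1B=0x1B, pending=2
Byte[2]=A4: continuation. acc=(acc<<6)|0x24=0x6E4, pending=1
Byte[3]=89: continuation. acc=(acc<<6)|0x09=0x1B909, pending=0
Byte[4]=E6: 3-byte lead. pending=2, acc=0x6

Answer: 2 0x6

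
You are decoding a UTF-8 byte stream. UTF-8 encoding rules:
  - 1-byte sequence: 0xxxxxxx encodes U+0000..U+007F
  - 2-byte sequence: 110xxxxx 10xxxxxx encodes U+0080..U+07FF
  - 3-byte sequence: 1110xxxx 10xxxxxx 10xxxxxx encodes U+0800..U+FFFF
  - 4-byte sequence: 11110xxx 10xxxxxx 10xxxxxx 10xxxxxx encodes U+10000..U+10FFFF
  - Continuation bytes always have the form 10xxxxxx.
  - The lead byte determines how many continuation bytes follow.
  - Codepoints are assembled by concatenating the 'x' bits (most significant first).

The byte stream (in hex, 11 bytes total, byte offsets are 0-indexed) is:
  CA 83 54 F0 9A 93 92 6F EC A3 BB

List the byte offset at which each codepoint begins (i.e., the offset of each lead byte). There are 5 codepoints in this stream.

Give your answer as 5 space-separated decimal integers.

Answer: 0 2 3 7 8

Derivation:
Byte[0]=CA: 2-byte lead, need 1 cont bytes. acc=0xA
Byte[1]=83: continuation. acc=(acc<<6)|0x03=0x283
Completed: cp=U+0283 (starts at byte 0)
Byte[2]=54: 1-byte ASCII. cp=U+0054
Byte[3]=F0: 4-byte lead, need 3 cont bytes. acc=0x0
Byte[4]=9A: continuation. acc=(acc<<6)|0x1A=0x1A
Byte[5]=93: continuation. acc=(acc<<6)|0x13=0x693
Byte[6]=92: continuation. acc=(acc<<6)|0x12=0x1A4D2
Completed: cp=U+1A4D2 (starts at byte 3)
Byte[7]=6F: 1-byte ASCII. cp=U+006F
Byte[8]=EC: 3-byte lead, need 2 cont bytes. acc=0xC
Byte[9]=A3: continuation. acc=(acc<<6)|0x23=0x323
Byte[10]=BB: continuation. acc=(acc<<6)|0x3B=0xC8FB
Completed: cp=U+C8FB (starts at byte 8)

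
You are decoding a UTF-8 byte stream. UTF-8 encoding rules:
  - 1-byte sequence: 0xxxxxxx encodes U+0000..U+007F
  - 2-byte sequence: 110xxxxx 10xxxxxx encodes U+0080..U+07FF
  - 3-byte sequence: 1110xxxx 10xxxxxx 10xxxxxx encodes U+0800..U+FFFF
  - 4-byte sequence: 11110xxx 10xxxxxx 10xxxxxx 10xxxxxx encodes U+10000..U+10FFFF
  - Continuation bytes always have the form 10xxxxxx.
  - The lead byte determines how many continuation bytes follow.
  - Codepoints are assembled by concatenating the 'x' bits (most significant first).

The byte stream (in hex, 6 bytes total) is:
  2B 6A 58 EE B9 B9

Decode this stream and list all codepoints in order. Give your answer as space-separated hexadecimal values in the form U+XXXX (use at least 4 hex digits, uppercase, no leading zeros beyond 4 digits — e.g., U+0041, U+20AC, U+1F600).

Byte[0]=2B: 1-byte ASCII. cp=U+002B
Byte[1]=6A: 1-byte ASCII. cp=U+006A
Byte[2]=58: 1-byte ASCII. cp=U+0058
Byte[3]=EE: 3-byte lead, need 2 cont bytes. acc=0xE
Byte[4]=B9: continuation. acc=(acc<<6)|0x39=0x3B9
Byte[5]=B9: continuation. acc=(acc<<6)|0x39=0xEE79
Completed: cp=U+EE79 (starts at byte 3)

Answer: U+002B U+006A U+0058 U+EE79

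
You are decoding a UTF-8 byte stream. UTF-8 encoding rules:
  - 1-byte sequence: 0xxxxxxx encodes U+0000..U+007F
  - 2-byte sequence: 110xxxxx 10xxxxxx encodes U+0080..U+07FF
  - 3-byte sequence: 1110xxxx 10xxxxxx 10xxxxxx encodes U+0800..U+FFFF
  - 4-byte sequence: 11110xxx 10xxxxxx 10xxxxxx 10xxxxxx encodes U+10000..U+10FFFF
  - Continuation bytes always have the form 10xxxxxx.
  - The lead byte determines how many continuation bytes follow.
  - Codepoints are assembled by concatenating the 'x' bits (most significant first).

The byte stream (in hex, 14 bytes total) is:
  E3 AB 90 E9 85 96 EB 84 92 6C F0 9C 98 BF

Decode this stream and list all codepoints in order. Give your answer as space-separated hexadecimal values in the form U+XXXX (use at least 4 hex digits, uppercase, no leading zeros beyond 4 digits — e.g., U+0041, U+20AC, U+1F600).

Byte[0]=E3: 3-byte lead, need 2 cont bytes. acc=0x3
Byte[1]=AB: continuation. acc=(acc<<6)|0x2B=0xEB
Byte[2]=90: continuation. acc=(acc<<6)|0x10=0x3AD0
Completed: cp=U+3AD0 (starts at byte 0)
Byte[3]=E9: 3-byte lead, need 2 cont bytes. acc=0x9
Byte[4]=85: continuation. acc=(acc<<6)|0x05=0x245
Byte[5]=96: continuation. acc=(acc<<6)|0x16=0x9156
Completed: cp=U+9156 (starts at byte 3)
Byte[6]=EB: 3-byte lead, need 2 cont bytes. acc=0xB
Byte[7]=84: continuation. acc=(acc<<6)|0x04=0x2C4
Byte[8]=92: continuation. acc=(acc<<6)|0x12=0xB112
Completed: cp=U+B112 (starts at byte 6)
Byte[9]=6C: 1-byte ASCII. cp=U+006C
Byte[10]=F0: 4-byte lead, need 3 cont bytes. acc=0x0
Byte[11]=9C: continuation. acc=(acc<<6)|0x1C=0x1C
Byte[12]=98: continuation. acc=(acc<<6)|0x18=0x718
Byte[13]=BF: continuation. acc=(acc<<6)|0x3F=0x1C63F
Completed: cp=U+1C63F (starts at byte 10)

Answer: U+3AD0 U+9156 U+B112 U+006C U+1C63F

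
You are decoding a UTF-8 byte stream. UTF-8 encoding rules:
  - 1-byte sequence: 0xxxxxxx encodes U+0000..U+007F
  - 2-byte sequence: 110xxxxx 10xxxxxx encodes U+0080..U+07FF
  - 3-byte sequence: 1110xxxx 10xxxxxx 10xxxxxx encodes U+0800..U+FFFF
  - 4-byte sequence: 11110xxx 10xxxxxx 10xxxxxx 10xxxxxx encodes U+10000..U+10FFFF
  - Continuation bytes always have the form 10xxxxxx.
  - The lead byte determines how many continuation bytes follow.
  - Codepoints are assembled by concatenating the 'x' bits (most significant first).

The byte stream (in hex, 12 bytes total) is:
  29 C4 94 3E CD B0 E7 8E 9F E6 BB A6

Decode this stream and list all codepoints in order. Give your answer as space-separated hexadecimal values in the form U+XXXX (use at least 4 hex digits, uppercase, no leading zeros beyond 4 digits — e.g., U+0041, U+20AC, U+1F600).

Byte[0]=29: 1-byte ASCII. cp=U+0029
Byte[1]=C4: 2-byte lead, need 1 cont bytes. acc=0x4
Byte[2]=94: continuation. acc=(acc<<6)|0x14=0x114
Completed: cp=U+0114 (starts at byte 1)
Byte[3]=3E: 1-byte ASCII. cp=U+003E
Byte[4]=CD: 2-byte lead, need 1 cont bytes. acc=0xD
Byte[5]=B0: continuation. acc=(acc<<6)|0x30=0x370
Completed: cp=U+0370 (starts at byte 4)
Byte[6]=E7: 3-byte lead, need 2 cont bytes. acc=0x7
Byte[7]=8E: continuation. acc=(acc<<6)|0x0E=0x1CE
Byte[8]=9F: continuation. acc=(acc<<6)|0x1F=0x739F
Completed: cp=U+739F (starts at byte 6)
Byte[9]=E6: 3-byte lead, need 2 cont bytes. acc=0x6
Byte[10]=BB: continuation. acc=(acc<<6)|0x3B=0x1BB
Byte[11]=A6: continuation. acc=(acc<<6)|0x26=0x6EE6
Completed: cp=U+6EE6 (starts at byte 9)

Answer: U+0029 U+0114 U+003E U+0370 U+739F U+6EE6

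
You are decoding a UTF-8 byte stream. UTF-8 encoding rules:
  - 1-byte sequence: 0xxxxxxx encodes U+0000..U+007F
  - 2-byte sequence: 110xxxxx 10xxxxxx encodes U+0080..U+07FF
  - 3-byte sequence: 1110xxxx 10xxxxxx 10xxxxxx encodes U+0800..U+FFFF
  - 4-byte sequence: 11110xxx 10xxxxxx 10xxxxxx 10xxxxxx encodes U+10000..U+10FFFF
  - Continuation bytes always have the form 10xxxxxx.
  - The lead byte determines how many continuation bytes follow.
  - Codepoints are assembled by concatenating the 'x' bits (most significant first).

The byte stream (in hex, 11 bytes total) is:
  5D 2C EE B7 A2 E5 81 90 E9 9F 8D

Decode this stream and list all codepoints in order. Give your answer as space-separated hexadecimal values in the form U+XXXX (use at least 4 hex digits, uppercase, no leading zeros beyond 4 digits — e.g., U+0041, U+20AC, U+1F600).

Byte[0]=5D: 1-byte ASCII. cp=U+005D
Byte[1]=2C: 1-byte ASCII. cp=U+002C
Byte[2]=EE: 3-byte lead, need 2 cont bytes. acc=0xE
Byte[3]=B7: continuation. acc=(acc<<6)|0x37=0x3B7
Byte[4]=A2: continuation. acc=(acc<<6)|0x22=0xEDE2
Completed: cp=U+EDE2 (starts at byte 2)
Byte[5]=E5: 3-byte lead, need 2 cont bytes. acc=0x5
Byte[6]=81: continuation. acc=(acc<<6)|0x01=0x141
Byte[7]=90: continuation. acc=(acc<<6)|0x10=0x5050
Completed: cp=U+5050 (starts at byte 5)
Byte[8]=E9: 3-byte lead, need 2 cont bytes. acc=0x9
Byte[9]=9F: continuation. acc=(acc<<6)|0x1F=0x25F
Byte[10]=8D: continuation. acc=(acc<<6)|0x0D=0x97CD
Completed: cp=U+97CD (starts at byte 8)

Answer: U+005D U+002C U+EDE2 U+5050 U+97CD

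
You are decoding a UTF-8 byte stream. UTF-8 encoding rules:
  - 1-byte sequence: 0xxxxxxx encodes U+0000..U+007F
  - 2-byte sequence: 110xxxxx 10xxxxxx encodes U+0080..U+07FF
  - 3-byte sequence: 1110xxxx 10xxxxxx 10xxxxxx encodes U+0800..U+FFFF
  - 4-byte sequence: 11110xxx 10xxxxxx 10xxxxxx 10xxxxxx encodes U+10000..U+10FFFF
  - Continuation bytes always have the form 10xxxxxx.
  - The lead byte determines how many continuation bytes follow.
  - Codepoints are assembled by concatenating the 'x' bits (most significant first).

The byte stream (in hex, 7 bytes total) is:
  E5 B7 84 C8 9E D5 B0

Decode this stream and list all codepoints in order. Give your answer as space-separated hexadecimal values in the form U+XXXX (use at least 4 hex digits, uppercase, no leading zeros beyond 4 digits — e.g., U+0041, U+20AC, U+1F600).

Answer: U+5DC4 U+021E U+0570

Derivation:
Byte[0]=E5: 3-byte lead, need 2 cont bytes. acc=0x5
Byte[1]=B7: continuation. acc=(acc<<6)|0x37=0x177
Byte[2]=84: continuation. acc=(acc<<6)|0x04=0x5DC4
Completed: cp=U+5DC4 (starts at byte 0)
Byte[3]=C8: 2-byte lead, need 1 cont bytes. acc=0x8
Byte[4]=9E: continuation. acc=(acc<<6)|0x1E=0x21E
Completed: cp=U+021E (starts at byte 3)
Byte[5]=D5: 2-byte lead, need 1 cont bytes. acc=0x15
Byte[6]=B0: continuation. acc=(acc<<6)|0x30=0x570
Completed: cp=U+0570 (starts at byte 5)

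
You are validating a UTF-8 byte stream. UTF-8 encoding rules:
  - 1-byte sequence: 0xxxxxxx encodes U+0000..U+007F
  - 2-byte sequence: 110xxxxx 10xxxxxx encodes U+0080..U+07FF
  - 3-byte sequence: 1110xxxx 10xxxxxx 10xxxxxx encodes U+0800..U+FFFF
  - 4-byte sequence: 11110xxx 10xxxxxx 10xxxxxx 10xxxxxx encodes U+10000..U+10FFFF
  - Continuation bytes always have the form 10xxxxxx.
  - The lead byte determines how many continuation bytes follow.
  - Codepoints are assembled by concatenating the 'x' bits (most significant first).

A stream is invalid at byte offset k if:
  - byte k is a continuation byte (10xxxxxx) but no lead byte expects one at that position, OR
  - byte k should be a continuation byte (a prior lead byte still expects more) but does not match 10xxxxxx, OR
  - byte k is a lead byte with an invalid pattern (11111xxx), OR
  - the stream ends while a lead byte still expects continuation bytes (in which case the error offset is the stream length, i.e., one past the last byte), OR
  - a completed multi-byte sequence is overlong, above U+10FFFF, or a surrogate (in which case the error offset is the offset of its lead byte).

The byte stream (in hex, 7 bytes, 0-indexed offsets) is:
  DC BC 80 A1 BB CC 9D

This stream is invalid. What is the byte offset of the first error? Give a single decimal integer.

Byte[0]=DC: 2-byte lead, need 1 cont bytes. acc=0x1C
Byte[1]=BC: continuation. acc=(acc<<6)|0x3C=0x73C
Completed: cp=U+073C (starts at byte 0)
Byte[2]=80: INVALID lead byte (not 0xxx/110x/1110/11110)

Answer: 2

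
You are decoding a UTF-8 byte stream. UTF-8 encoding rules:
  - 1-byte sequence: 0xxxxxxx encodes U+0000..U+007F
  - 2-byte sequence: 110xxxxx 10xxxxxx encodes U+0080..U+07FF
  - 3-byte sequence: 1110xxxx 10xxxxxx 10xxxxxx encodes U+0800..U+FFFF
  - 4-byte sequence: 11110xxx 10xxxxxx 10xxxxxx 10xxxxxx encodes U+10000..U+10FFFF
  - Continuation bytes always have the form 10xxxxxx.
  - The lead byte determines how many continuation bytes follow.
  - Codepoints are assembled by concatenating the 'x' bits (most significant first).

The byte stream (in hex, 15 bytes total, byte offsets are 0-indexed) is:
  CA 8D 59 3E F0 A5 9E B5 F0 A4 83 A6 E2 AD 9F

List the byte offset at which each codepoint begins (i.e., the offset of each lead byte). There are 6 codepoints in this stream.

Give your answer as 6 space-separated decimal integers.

Answer: 0 2 3 4 8 12

Derivation:
Byte[0]=CA: 2-byte lead, need 1 cont bytes. acc=0xA
Byte[1]=8D: continuation. acc=(acc<<6)|0x0D=0x28D
Completed: cp=U+028D (starts at byte 0)
Byte[2]=59: 1-byte ASCII. cp=U+0059
Byte[3]=3E: 1-byte ASCII. cp=U+003E
Byte[4]=F0: 4-byte lead, need 3 cont bytes. acc=0x0
Byte[5]=A5: continuation. acc=(acc<<6)|0x25=0x25
Byte[6]=9E: continuation. acc=(acc<<6)|0x1E=0x95E
Byte[7]=B5: continuation. acc=(acc<<6)|0x35=0x257B5
Completed: cp=U+257B5 (starts at byte 4)
Byte[8]=F0: 4-byte lead, need 3 cont bytes. acc=0x0
Byte[9]=A4: continuation. acc=(acc<<6)|0x24=0x24
Byte[10]=83: continuation. acc=(acc<<6)|0x03=0x903
Byte[11]=A6: continuation. acc=(acc<<6)|0x26=0x240E6
Completed: cp=U+240E6 (starts at byte 8)
Byte[12]=E2: 3-byte lead, need 2 cont bytes. acc=0x2
Byte[13]=AD: continuation. acc=(acc<<6)|0x2D=0xAD
Byte[14]=9F: continuation. acc=(acc<<6)|0x1F=0x2B5F
Completed: cp=U+2B5F (starts at byte 12)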